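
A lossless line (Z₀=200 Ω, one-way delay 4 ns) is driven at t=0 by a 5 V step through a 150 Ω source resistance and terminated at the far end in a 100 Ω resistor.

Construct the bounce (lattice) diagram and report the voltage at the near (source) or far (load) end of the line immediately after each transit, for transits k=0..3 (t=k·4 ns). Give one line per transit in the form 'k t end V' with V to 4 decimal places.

0 0 source 2.8571
1 4 load 1.9048
2 8 source 2.0408
3 12 load 1.9955

Γ_L=-0.333333, Γ_S=-0.142857; launch V₁=5·200/350=2.857143
k=0 src: V=2.8571
k=1 load: inc=2.857143, refl=2.857143·-0.333333=-0.9524; V=0.000000+2.857143+-0.952381=1.9048
k=2 src: inc=-0.952381, refl=-0.952381·-0.142857=0.1361; V=2.857143+-0.952381+0.136054=2.0408
k=3 load: inc=0.136054, refl=0.136054·-0.333333=-0.0454; V=1.904762+0.136054+-0.045351=1.9955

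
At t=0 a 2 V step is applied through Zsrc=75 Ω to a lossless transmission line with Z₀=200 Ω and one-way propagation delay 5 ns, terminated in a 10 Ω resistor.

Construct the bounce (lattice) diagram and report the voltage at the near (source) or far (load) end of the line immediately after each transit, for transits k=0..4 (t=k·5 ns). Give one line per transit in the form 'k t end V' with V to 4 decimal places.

0 0 source 1.4545
1 5 load 0.1385
2 10 source 0.7367
3 15 load 0.1955
4 20 source 0.4415

Γ_L=-0.904762, Γ_S=-0.454545; launch V₁=2·200/275=1.454545
k=0 src: V=1.4545
k=1 load: inc=1.454545, refl=1.454545·-0.904762=-1.3160; V=0.000000+1.454545+-1.316017=0.1385
k=2 src: inc=-1.316017, refl=-1.316017·-0.454545=0.5982; V=1.454545+-1.316017+0.598190=0.7367
k=3 load: inc=0.598190, refl=0.598190·-0.904762=-0.5412; V=0.138528+0.598190+-0.541219=0.1955
k=4 src: inc=-0.541219, refl=-0.541219·-0.454545=0.2460; V=0.736718+-0.541219+0.246009=0.4415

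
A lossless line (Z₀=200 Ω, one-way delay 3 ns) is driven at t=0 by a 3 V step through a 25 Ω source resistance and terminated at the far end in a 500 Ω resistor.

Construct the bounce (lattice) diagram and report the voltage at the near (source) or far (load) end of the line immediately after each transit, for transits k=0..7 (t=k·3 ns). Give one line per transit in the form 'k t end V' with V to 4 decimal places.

0 0 source 2.6667
1 3 load 3.8095
2 6 source 2.9206
3 9 load 2.5397
4 12 source 2.8360
5 15 load 2.9630
6 18 source 2.8642
7 21 load 2.8219

Γ_L=0.428571, Γ_S=-0.777778; launch V₁=3·200/225=2.666667
k=0 src: V=2.6667
k=1 load: inc=2.666667, refl=2.666667·0.428571=1.1429; V=0.000000+2.666667+1.142857=3.8095
k=2 src: inc=1.142857, refl=1.142857·-0.777778=-0.8889; V=2.666667+1.142857+-0.888889=2.9206
k=3 load: inc=-0.888889, refl=-0.888889·0.428571=-0.3810; V=3.809524+-0.888889+-0.380952=2.5397
k=4 src: inc=-0.380952, refl=-0.380952·-0.777778=0.2963; V=2.920635+-0.380952+0.296296=2.8360
k=5 load: inc=0.296296, refl=0.296296·0.428571=0.1270; V=2.539683+0.296296+0.126984=2.9630
k=6 src: inc=0.126984, refl=0.126984·-0.777778=-0.0988; V=2.835979+0.126984+-0.098765=2.8642
k=7 load: inc=-0.098765, refl=-0.098765·0.428571=-0.0423; V=2.962963+-0.098765+-0.042328=2.8219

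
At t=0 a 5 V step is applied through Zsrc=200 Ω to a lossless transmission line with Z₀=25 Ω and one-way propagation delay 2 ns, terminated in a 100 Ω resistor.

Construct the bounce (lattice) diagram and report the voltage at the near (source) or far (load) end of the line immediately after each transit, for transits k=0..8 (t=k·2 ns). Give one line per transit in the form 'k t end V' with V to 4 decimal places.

0 0 source 0.5556
1 2 load 0.8889
2 4 source 1.1481
3 6 load 1.3037
4 8 source 1.4247
5 10 load 1.4973
6 12 source 1.5537
7 14 load 1.5876
8 16 source 1.6140

Γ_L=0.600000, Γ_S=0.777778; launch V₁=5·25/225=0.555556
k=0 src: V=0.5556
k=1 load: inc=0.555556, refl=0.555556·0.600000=0.3333; V=0.000000+0.555556+0.333333=0.8889
k=2 src: inc=0.333333, refl=0.333333·0.777778=0.2593; V=0.555556+0.333333+0.259259=1.1481
k=3 load: inc=0.259259, refl=0.259259·0.600000=0.1556; V=0.888889+0.259259+0.155556=1.3037
k=4 src: inc=0.155556, refl=0.155556·0.777778=0.1210; V=1.148148+0.155556+0.120988=1.4247
k=5 load: inc=0.120988, refl=0.120988·0.600000=0.0726; V=1.303704+0.120988+0.072593=1.4973
k=6 src: inc=0.072593, refl=0.072593·0.777778=0.0565; V=1.424691+0.072593+0.056461=1.5537
k=7 load: inc=0.056461, refl=0.056461·0.600000=0.0339; V=1.497284+0.056461+0.033877=1.5876
k=8 src: inc=0.033877, refl=0.033877·0.777778=0.0263; V=1.553745+0.033877+0.026348=1.6140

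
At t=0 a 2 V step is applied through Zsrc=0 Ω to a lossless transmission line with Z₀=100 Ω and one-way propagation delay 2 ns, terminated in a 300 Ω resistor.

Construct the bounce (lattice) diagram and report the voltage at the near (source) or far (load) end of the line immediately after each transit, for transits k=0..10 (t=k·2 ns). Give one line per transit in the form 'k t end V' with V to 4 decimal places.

0 0 source 2.0000
1 2 load 3.0000
2 4 source 2.0000
3 6 load 1.5000
4 8 source 2.0000
5 10 load 2.2500
6 12 source 2.0000
7 14 load 1.8750
8 16 source 2.0000
9 18 load 2.0625
10 20 source 2.0000

Γ_L=0.500000, Γ_S=-1.000000; launch V₁=2·100/100=2.000000
k=0 src: V=2.0000
k=1 load: inc=2.000000, refl=2.000000·0.500000=1.0000; V=0.000000+2.000000+1.000000=3.0000
k=2 src: inc=1.000000, refl=1.000000·-1.000000=-1.0000; V=2.000000+1.000000+-1.000000=2.0000
k=3 load: inc=-1.000000, refl=-1.000000·0.500000=-0.5000; V=3.000000+-1.000000+-0.500000=1.5000
k=4 src: inc=-0.500000, refl=-0.500000·-1.000000=0.5000; V=2.000000+-0.500000+0.500000=2.0000
k=5 load: inc=0.500000, refl=0.500000·0.500000=0.2500; V=1.500000+0.500000+0.250000=2.2500
k=6 src: inc=0.250000, refl=0.250000·-1.000000=-0.2500; V=2.000000+0.250000+-0.250000=2.0000
k=7 load: inc=-0.250000, refl=-0.250000·0.500000=-0.1250; V=2.250000+-0.250000+-0.125000=1.8750
k=8 src: inc=-0.125000, refl=-0.125000·-1.000000=0.1250; V=2.000000+-0.125000+0.125000=2.0000
k=9 load: inc=0.125000, refl=0.125000·0.500000=0.0625; V=1.875000+0.125000+0.062500=2.0625
k=10 src: inc=0.062500, refl=0.062500·-1.000000=-0.0625; V=2.000000+0.062500+-0.062500=2.0000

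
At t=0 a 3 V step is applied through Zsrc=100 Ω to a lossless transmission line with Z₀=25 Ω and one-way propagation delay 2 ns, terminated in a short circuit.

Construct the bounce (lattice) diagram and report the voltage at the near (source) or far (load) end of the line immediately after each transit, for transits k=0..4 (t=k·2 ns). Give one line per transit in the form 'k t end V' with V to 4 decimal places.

0 0 source 0.6000
1 2 load 0.0000
2 4 source -0.3600
3 6 load 0.0000
4 8 source 0.2160

Γ_L=-1.000000, Γ_S=0.600000; launch V₁=3·25/125=0.600000
k=0 src: V=0.6000
k=1 load: inc=0.600000, refl=0.600000·-1.000000=-0.6000; V=0.000000+0.600000+-0.600000=0.0000
k=2 src: inc=-0.600000, refl=-0.600000·0.600000=-0.3600; V=0.600000+-0.600000+-0.360000=-0.3600
k=3 load: inc=-0.360000, refl=-0.360000·-1.000000=0.3600; V=0.000000+-0.360000+0.360000=0.0000
k=4 src: inc=0.360000, refl=0.360000·0.600000=0.2160; V=-0.360000+0.360000+0.216000=0.2160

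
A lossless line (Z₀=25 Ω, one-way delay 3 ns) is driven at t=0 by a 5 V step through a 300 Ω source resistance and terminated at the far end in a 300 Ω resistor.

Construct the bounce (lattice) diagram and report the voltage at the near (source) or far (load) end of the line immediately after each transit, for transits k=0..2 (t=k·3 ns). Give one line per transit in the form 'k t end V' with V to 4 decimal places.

0 0 source 0.3846
1 3 load 0.7101
2 6 source 0.9854

Γ_L=0.846154, Γ_S=0.846154; launch V₁=5·25/325=0.384615
k=0 src: V=0.3846
k=1 load: inc=0.384615, refl=0.384615·0.846154=0.3254; V=0.000000+0.384615+0.325444=0.7101
k=2 src: inc=0.325444, refl=0.325444·0.846154=0.2754; V=0.384615+0.325444+0.275376=0.9854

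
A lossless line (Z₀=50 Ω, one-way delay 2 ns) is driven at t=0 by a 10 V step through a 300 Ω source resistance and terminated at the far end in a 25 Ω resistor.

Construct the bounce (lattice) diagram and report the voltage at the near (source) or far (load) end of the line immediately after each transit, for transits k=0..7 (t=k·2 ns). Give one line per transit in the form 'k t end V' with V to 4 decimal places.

Γ_L=-0.333333, Γ_S=0.714286; launch V₁=10·50/350=1.428571
k=0 src: V=1.4286
k=1 load: inc=1.428571, refl=1.428571·-0.333333=-0.4762; V=0.000000+1.428571+-0.476190=0.9524
k=2 src: inc=-0.476190, refl=-0.476190·0.714286=-0.3401; V=1.428571+-0.476190+-0.340136=0.6122
k=3 load: inc=-0.340136, refl=-0.340136·-0.333333=0.1134; V=0.952381+-0.340136+0.113379=0.7256
k=4 src: inc=0.113379, refl=0.113379·0.714286=0.0810; V=0.612245+0.113379+0.080985=0.8066
k=5 load: inc=0.080985, refl=0.080985·-0.333333=-0.0270; V=0.725624+0.080985+-0.026995=0.7796
k=6 src: inc=-0.026995, refl=-0.026995·0.714286=-0.0193; V=0.806608+-0.026995+-0.019282=0.7603
k=7 load: inc=-0.019282, refl=-0.019282·-0.333333=0.0064; V=0.779613+-0.019282+0.006427=0.7668

0 0 source 1.4286
1 2 load 0.9524
2 4 source 0.6122
3 6 load 0.7256
4 8 source 0.8066
5 10 load 0.7796
6 12 source 0.7603
7 14 load 0.7668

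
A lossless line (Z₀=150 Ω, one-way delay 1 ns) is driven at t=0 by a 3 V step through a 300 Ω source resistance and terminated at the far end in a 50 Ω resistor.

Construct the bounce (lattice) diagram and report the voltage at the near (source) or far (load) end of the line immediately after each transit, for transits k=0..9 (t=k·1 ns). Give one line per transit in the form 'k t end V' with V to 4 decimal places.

Γ_L=-0.500000, Γ_S=0.333333; launch V₁=3·150/450=1.000000
k=0 src: V=1.0000
k=1 load: inc=1.000000, refl=1.000000·-0.500000=-0.5000; V=0.000000+1.000000+-0.500000=0.5000
k=2 src: inc=-0.500000, refl=-0.500000·0.333333=-0.1667; V=1.000000+-0.500000+-0.166667=0.3333
k=3 load: inc=-0.166667, refl=-0.166667·-0.500000=0.0833; V=0.500000+-0.166667+0.083333=0.4167
k=4 src: inc=0.083333, refl=0.083333·0.333333=0.0278; V=0.333333+0.083333+0.027778=0.4444
k=5 load: inc=0.027778, refl=0.027778·-0.500000=-0.0139; V=0.416667+0.027778+-0.013889=0.4306
k=6 src: inc=-0.013889, refl=-0.013889·0.333333=-0.0046; V=0.444444+-0.013889+-0.004630=0.4259
k=7 load: inc=-0.004630, refl=-0.004630·-0.500000=0.0023; V=0.430556+-0.004630+0.002315=0.4282
k=8 src: inc=0.002315, refl=0.002315·0.333333=0.0008; V=0.425926+0.002315+0.000772=0.4290
k=9 load: inc=0.000772, refl=0.000772·-0.500000=-0.0004; V=0.428241+0.000772+-0.000386=0.4286

0 0 source 1.0000
1 1 load 0.5000
2 2 source 0.3333
3 3 load 0.4167
4 4 source 0.4444
5 5 load 0.4306
6 6 source 0.4259
7 7 load 0.4282
8 8 source 0.4290
9 9 load 0.4286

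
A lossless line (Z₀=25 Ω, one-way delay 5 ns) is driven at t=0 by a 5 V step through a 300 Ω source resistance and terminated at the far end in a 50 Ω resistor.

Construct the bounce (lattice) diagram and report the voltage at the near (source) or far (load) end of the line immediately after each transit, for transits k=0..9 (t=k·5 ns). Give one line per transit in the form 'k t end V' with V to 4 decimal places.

0 0 source 0.3846
1 5 load 0.5128
2 10 source 0.6213
3 15 load 0.6575
4 20 source 0.6881
5 25 load 0.6983
6 30 source 0.7069
7 35 load 0.7098
8 40 source 0.7122
9 45 load 0.7130

Γ_L=0.333333, Γ_S=0.846154; launch V₁=5·25/325=0.384615
k=0 src: V=0.3846
k=1 load: inc=0.384615, refl=0.384615·0.333333=0.1282; V=0.000000+0.384615+0.128205=0.5128
k=2 src: inc=0.128205, refl=0.128205·0.846154=0.1085; V=0.384615+0.128205+0.108481=0.6213
k=3 load: inc=0.108481, refl=0.108481·0.333333=0.0362; V=0.512821+0.108481+0.036160=0.6575
k=4 src: inc=0.036160, refl=0.036160·0.846154=0.0306; V=0.621302+0.036160+0.030597=0.6881
k=5 load: inc=0.030597, refl=0.030597·0.333333=0.0102; V=0.657462+0.030597+0.010199=0.6983
k=6 src: inc=0.010199, refl=0.010199·0.846154=0.0086; V=0.688059+0.010199+0.008630=0.7069
k=7 load: inc=0.008630, refl=0.008630·0.333333=0.0029; V=0.698259+0.008630+0.002877=0.7098
k=8 src: inc=0.002877, refl=0.002877·0.846154=0.0024; V=0.706889+0.002877+0.002434=0.7122
k=9 load: inc=0.002434, refl=0.002434·0.333333=0.0008; V=0.709765+0.002434+0.000811=0.7130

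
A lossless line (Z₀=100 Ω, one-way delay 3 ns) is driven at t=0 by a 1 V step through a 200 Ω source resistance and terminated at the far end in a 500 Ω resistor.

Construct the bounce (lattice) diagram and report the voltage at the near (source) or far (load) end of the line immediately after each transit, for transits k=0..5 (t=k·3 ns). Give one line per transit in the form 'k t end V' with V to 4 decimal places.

Γ_L=0.666667, Γ_S=0.333333; launch V₁=1·100/300=0.333333
k=0 src: V=0.3333
k=1 load: inc=0.333333, refl=0.333333·0.666667=0.2222; V=0.000000+0.333333+0.222222=0.5556
k=2 src: inc=0.222222, refl=0.222222·0.333333=0.0741; V=0.333333+0.222222+0.074074=0.6296
k=3 load: inc=0.074074, refl=0.074074·0.666667=0.0494; V=0.555556+0.074074+0.049383=0.6790
k=4 src: inc=0.049383, refl=0.049383·0.333333=0.0165; V=0.629630+0.049383+0.016461=0.6955
k=5 load: inc=0.016461, refl=0.016461·0.666667=0.0110; V=0.679012+0.016461+0.010974=0.7064

0 0 source 0.3333
1 3 load 0.5556
2 6 source 0.6296
3 9 load 0.6790
4 12 source 0.6955
5 15 load 0.7064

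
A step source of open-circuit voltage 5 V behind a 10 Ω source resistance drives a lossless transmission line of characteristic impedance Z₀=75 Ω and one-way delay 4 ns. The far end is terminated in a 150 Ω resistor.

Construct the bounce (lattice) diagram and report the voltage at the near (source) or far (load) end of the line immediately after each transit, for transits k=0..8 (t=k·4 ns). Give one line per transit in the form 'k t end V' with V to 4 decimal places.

Γ_L=0.333333, Γ_S=-0.764706; launch V₁=5·75/85=4.411765
k=0 src: V=4.4118
k=1 load: inc=4.411765, refl=4.411765·0.333333=1.4706; V=0.000000+4.411765+1.470588=5.8824
k=2 src: inc=1.470588, refl=1.470588·-0.764706=-1.1246; V=4.411765+1.470588+-1.124567=4.7578
k=3 load: inc=-1.124567, refl=-1.124567·0.333333=-0.3749; V=5.882353+-1.124567+-0.374856=4.3829
k=4 src: inc=-0.374856, refl=-0.374856·-0.764706=0.2867; V=4.757785+-0.374856+0.286654=4.6696
k=5 load: inc=0.286654, refl=0.286654·0.333333=0.0956; V=4.382930+0.286654+0.095551=4.7651
k=6 src: inc=0.095551, refl=0.095551·-0.764706=-0.0731; V=4.669584+0.095551+-0.073069=4.6921
k=7 load: inc=-0.073069, refl=-0.073069·0.333333=-0.0244; V=4.765136+-0.073069+-0.024356=4.6677
k=8 src: inc=-0.024356, refl=-0.024356·-0.764706=0.0186; V=4.692067+-0.024356+0.018625=4.6863

0 0 source 4.4118
1 4 load 5.8824
2 8 source 4.7578
3 12 load 4.3829
4 16 source 4.6696
5 20 load 4.7651
6 24 source 4.6921
7 28 load 4.6677
8 32 source 4.6863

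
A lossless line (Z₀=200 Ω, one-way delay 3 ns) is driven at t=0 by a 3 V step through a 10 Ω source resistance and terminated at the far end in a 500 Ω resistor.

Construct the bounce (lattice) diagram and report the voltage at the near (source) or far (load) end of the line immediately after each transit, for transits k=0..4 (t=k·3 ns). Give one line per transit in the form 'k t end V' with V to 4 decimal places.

Γ_L=0.428571, Γ_S=-0.904762; launch V₁=3·200/210=2.857143
k=0 src: V=2.8571
k=1 load: inc=2.857143, refl=2.857143·0.428571=1.2245; V=0.000000+2.857143+1.224490=4.0816
k=2 src: inc=1.224490, refl=1.224490·-0.904762=-1.1079; V=2.857143+1.224490+-1.107872=2.9738
k=3 load: inc=-1.107872, refl=-1.107872·0.428571=-0.4748; V=4.081633+-1.107872+-0.474802=2.4990
k=4 src: inc=-0.474802, refl=-0.474802·-0.904762=0.4296; V=2.973761+-0.474802+0.429583=2.9285

0 0 source 2.8571
1 3 load 4.0816
2 6 source 2.9738
3 9 load 2.4990
4 12 source 2.9285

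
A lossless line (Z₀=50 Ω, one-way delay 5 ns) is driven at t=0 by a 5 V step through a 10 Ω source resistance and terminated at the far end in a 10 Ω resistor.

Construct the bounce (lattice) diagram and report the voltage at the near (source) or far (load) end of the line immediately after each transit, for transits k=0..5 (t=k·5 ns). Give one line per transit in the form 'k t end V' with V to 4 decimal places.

0 0 source 4.1667
1 5 load 1.3889
2 10 source 3.2407
3 15 load 2.0062
4 20 source 2.8292
5 25 load 2.2805

Γ_L=-0.666667, Γ_S=-0.666667; launch V₁=5·50/60=4.166667
k=0 src: V=4.1667
k=1 load: inc=4.166667, refl=4.166667·-0.666667=-2.7778; V=0.000000+4.166667+-2.777778=1.3889
k=2 src: inc=-2.777778, refl=-2.777778·-0.666667=1.8519; V=4.166667+-2.777778+1.851852=3.2407
k=3 load: inc=1.851852, refl=1.851852·-0.666667=-1.2346; V=1.388889+1.851852+-1.234568=2.0062
k=4 src: inc=-1.234568, refl=-1.234568·-0.666667=0.8230; V=3.240741+-1.234568+0.823045=2.8292
k=5 load: inc=0.823045, refl=0.823045·-0.666667=-0.5487; V=2.006173+0.823045+-0.548697=2.2805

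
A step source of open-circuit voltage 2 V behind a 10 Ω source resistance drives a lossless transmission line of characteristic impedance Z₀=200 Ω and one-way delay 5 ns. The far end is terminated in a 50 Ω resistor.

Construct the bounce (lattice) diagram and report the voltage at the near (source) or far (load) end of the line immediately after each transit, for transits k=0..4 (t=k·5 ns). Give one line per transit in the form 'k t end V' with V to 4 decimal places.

Γ_L=-0.600000, Γ_S=-0.904762; launch V₁=2·200/210=1.904762
k=0 src: V=1.9048
k=1 load: inc=1.904762, refl=1.904762·-0.600000=-1.1429; V=0.000000+1.904762+-1.142857=0.7619
k=2 src: inc=-1.142857, refl=-1.142857·-0.904762=1.0340; V=1.904762+-1.142857+1.034014=1.7959
k=3 load: inc=1.034014, refl=1.034014·-0.600000=-0.6204; V=0.761905+1.034014+-0.620408=1.1755
k=4 src: inc=-0.620408, refl=-0.620408·-0.904762=0.5613; V=1.795918+-0.620408+0.561322=1.7368

0 0 source 1.9048
1 5 load 0.7619
2 10 source 1.7959
3 15 load 1.1755
4 20 source 1.7368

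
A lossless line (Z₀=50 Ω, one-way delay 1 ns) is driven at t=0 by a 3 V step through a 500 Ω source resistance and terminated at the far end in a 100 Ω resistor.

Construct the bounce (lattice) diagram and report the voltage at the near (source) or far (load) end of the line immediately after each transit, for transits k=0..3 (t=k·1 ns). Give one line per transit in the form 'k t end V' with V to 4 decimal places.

Γ_L=0.333333, Γ_S=0.818182; launch V₁=3·50/550=0.272727
k=0 src: V=0.2727
k=1 load: inc=0.272727, refl=0.272727·0.333333=0.0909; V=0.000000+0.272727+0.090909=0.3636
k=2 src: inc=0.090909, refl=0.090909·0.818182=0.0744; V=0.272727+0.090909+0.074380=0.4380
k=3 load: inc=0.074380, refl=0.074380·0.333333=0.0248; V=0.363636+0.074380+0.024793=0.4628

0 0 source 0.2727
1 1 load 0.3636
2 2 source 0.4380
3 3 load 0.4628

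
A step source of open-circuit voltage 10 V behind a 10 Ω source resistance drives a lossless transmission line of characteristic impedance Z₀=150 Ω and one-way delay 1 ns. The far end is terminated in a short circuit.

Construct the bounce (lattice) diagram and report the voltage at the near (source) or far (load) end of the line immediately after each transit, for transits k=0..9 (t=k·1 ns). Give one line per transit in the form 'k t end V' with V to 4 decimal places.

Γ_L=-1.000000, Γ_S=-0.875000; launch V₁=10·150/160=9.375000
k=0 src: V=9.3750
k=1 load: inc=9.375000, refl=9.375000·-1.000000=-9.3750; V=0.000000+9.375000+-9.375000=0.0000
k=2 src: inc=-9.375000, refl=-9.375000·-0.875000=8.2031; V=9.375000+-9.375000+8.203125=8.2031
k=3 load: inc=8.203125, refl=8.203125·-1.000000=-8.2031; V=0.000000+8.203125+-8.203125=0.0000
k=4 src: inc=-8.203125, refl=-8.203125·-0.875000=7.1777; V=8.203125+-8.203125+7.177734=7.1777
k=5 load: inc=7.177734, refl=7.177734·-1.000000=-7.1777; V=0.000000+7.177734+-7.177734=0.0000
k=6 src: inc=-7.177734, refl=-7.177734·-0.875000=6.2805; V=7.177734+-7.177734+6.280518=6.2805
k=7 load: inc=6.280518, refl=6.280518·-1.000000=-6.2805; V=0.000000+6.280518+-6.280518=0.0000
k=8 src: inc=-6.280518, refl=-6.280518·-0.875000=5.4955; V=6.280518+-6.280518+5.495453=5.4955
k=9 load: inc=5.495453, refl=5.495453·-1.000000=-5.4955; V=0.000000+5.495453+-5.495453=0.0000

0 0 source 9.3750
1 1 load 0.0000
2 2 source 8.2031
3 3 load 0.0000
4 4 source 7.1777
5 5 load 0.0000
6 6 source 6.2805
7 7 load 0.0000
8 8 source 5.4955
9 9 load 0.0000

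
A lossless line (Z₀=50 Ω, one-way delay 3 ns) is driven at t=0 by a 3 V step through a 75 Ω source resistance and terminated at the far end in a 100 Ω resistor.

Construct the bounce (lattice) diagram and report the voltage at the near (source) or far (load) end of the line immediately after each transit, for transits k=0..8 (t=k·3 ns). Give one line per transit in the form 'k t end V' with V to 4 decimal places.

0 0 source 1.2000
1 3 load 1.6000
2 6 source 1.6800
3 9 load 1.7067
4 12 source 1.7120
5 15 load 1.7138
6 18 source 1.7141
7 21 load 1.7143
8 24 source 1.7143

Γ_L=0.333333, Γ_S=0.200000; launch V₁=3·50/125=1.200000
k=0 src: V=1.2000
k=1 load: inc=1.200000, refl=1.200000·0.333333=0.4000; V=0.000000+1.200000+0.400000=1.6000
k=2 src: inc=0.400000, refl=0.400000·0.200000=0.0800; V=1.200000+0.400000+0.080000=1.6800
k=3 load: inc=0.080000, refl=0.080000·0.333333=0.0267; V=1.600000+0.080000+0.026667=1.7067
k=4 src: inc=0.026667, refl=0.026667·0.200000=0.0053; V=1.680000+0.026667+0.005333=1.7120
k=5 load: inc=0.005333, refl=0.005333·0.333333=0.0018; V=1.706667+0.005333+0.001778=1.7138
k=6 src: inc=0.001778, refl=0.001778·0.200000=0.0004; V=1.712000+0.001778+0.000356=1.7141
k=7 load: inc=0.000356, refl=0.000356·0.333333=0.0001; V=1.713778+0.000356+0.000119=1.7143
k=8 src: inc=0.000119, refl=0.000119·0.200000=0.0000; V=1.714133+0.000119+0.000024=1.7143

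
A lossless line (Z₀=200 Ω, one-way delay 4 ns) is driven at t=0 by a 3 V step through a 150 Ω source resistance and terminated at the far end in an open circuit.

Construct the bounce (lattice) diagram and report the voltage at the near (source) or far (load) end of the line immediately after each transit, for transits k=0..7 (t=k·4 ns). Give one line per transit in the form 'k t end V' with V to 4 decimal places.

Γ_L=1.000000, Γ_S=-0.142857; launch V₁=3·200/350=1.714286
k=0 src: V=1.7143
k=1 load: inc=1.714286, refl=1.714286·1.000000=1.7143; V=0.000000+1.714286+1.714286=3.4286
k=2 src: inc=1.714286, refl=1.714286·-0.142857=-0.2449; V=1.714286+1.714286+-0.244898=3.1837
k=3 load: inc=-0.244898, refl=-0.244898·1.000000=-0.2449; V=3.428571+-0.244898+-0.244898=2.9388
k=4 src: inc=-0.244898, refl=-0.244898·-0.142857=0.0350; V=3.183673+-0.244898+0.034985=2.9738
k=5 load: inc=0.034985, refl=0.034985·1.000000=0.0350; V=2.938776+0.034985+0.034985=3.0087
k=6 src: inc=0.034985, refl=0.034985·-0.142857=-0.0050; V=2.973761+0.034985+-0.004998=3.0037
k=7 load: inc=-0.004998, refl=-0.004998·1.000000=-0.0050; V=3.008746+-0.004998+-0.004998=2.9988

0 0 source 1.7143
1 4 load 3.4286
2 8 source 3.1837
3 12 load 2.9388
4 16 source 2.9738
5 20 load 3.0087
6 24 source 3.0037
7 28 load 2.9988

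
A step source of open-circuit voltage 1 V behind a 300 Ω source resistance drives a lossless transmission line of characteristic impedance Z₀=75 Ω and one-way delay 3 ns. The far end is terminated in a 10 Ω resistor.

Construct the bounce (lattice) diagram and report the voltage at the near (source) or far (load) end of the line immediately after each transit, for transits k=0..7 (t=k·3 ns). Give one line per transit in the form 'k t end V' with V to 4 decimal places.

0 0 source 0.2000
1 3 load 0.0471
2 6 source -0.0447
3 9 load 0.0255
4 12 source 0.0676
5 15 load 0.0354
6 18 source 0.0161
7 21 load 0.0308

Γ_L=-0.764706, Γ_S=0.600000; launch V₁=1·75/375=0.200000
k=0 src: V=0.2000
k=1 load: inc=0.200000, refl=0.200000·-0.764706=-0.1529; V=0.000000+0.200000+-0.152941=0.0471
k=2 src: inc=-0.152941, refl=-0.152941·0.600000=-0.0918; V=0.200000+-0.152941+-0.091765=-0.0447
k=3 load: inc=-0.091765, refl=-0.091765·-0.764706=0.0702; V=0.047059+-0.091765+0.070173=0.0255
k=4 src: inc=0.070173, refl=0.070173·0.600000=0.0421; V=-0.044706+0.070173+0.042104=0.0676
k=5 load: inc=0.042104, refl=0.042104·-0.764706=-0.0322; V=0.025467+0.042104+-0.032197=0.0354
k=6 src: inc=-0.032197, refl=-0.032197·0.600000=-0.0193; V=0.067571+-0.032197+-0.019318=0.0161
k=7 load: inc=-0.019318, refl=-0.019318·-0.764706=0.0148; V=0.035374+-0.019318+0.014773=0.0308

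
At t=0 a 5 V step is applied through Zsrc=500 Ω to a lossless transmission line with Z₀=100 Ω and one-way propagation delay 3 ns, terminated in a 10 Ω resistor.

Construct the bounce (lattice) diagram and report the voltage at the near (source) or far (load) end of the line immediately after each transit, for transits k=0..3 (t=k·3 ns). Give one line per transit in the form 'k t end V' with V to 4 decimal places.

0 0 source 0.8333
1 3 load 0.1515
2 6 source -0.3030
3 9 load 0.0689

Γ_L=-0.818182, Γ_S=0.666667; launch V₁=5·100/600=0.833333
k=0 src: V=0.8333
k=1 load: inc=0.833333, refl=0.833333·-0.818182=-0.6818; V=0.000000+0.833333+-0.681818=0.1515
k=2 src: inc=-0.681818, refl=-0.681818·0.666667=-0.4545; V=0.833333+-0.681818+-0.454545=-0.3030
k=3 load: inc=-0.454545, refl=-0.454545·-0.818182=0.3719; V=0.151515+-0.454545+0.371901=0.0689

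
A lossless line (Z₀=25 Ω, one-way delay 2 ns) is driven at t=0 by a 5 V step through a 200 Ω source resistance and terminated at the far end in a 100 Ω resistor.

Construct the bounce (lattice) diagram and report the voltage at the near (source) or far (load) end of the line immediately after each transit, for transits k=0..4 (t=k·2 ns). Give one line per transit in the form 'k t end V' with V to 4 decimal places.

0 0 source 0.5556
1 2 load 0.8889
2 4 source 1.1481
3 6 load 1.3037
4 8 source 1.4247

Γ_L=0.600000, Γ_S=0.777778; launch V₁=5·25/225=0.555556
k=0 src: V=0.5556
k=1 load: inc=0.555556, refl=0.555556·0.600000=0.3333; V=0.000000+0.555556+0.333333=0.8889
k=2 src: inc=0.333333, refl=0.333333·0.777778=0.2593; V=0.555556+0.333333+0.259259=1.1481
k=3 load: inc=0.259259, refl=0.259259·0.600000=0.1556; V=0.888889+0.259259+0.155556=1.3037
k=4 src: inc=0.155556, refl=0.155556·0.777778=0.1210; V=1.148148+0.155556+0.120988=1.4247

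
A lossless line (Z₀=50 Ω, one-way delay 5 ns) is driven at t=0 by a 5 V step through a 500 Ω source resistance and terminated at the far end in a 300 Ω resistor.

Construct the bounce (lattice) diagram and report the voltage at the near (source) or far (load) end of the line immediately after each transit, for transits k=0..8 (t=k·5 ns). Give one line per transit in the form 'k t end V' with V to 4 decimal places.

0 0 source 0.4545
1 5 load 0.7792
2 10 source 1.0449
3 15 load 1.2346
4 20 source 1.3899
5 25 load 1.5007
6 30 source 1.5915
7 35 load 1.6563
8 40 source 1.7093

Γ_L=0.714286, Γ_S=0.818182; launch V₁=5·50/550=0.454545
k=0 src: V=0.4545
k=1 load: inc=0.454545, refl=0.454545·0.714286=0.3247; V=0.000000+0.454545+0.324675=0.7792
k=2 src: inc=0.324675, refl=0.324675·0.818182=0.2656; V=0.454545+0.324675+0.265643=1.0449
k=3 load: inc=0.265643, refl=0.265643·0.714286=0.1897; V=0.779221+0.265643+0.189745=1.2346
k=4 src: inc=0.189745, refl=0.189745·0.818182=0.1552; V=1.044864+0.189745+0.155246=1.3899
k=5 load: inc=0.155246, refl=0.155246·0.714286=0.1109; V=1.234610+0.155246+0.110890=1.5007
k=6 src: inc=0.110890, refl=0.110890·0.818182=0.0907; V=1.389856+0.110890+0.090728=1.5915
k=7 load: inc=0.090728, refl=0.090728·0.714286=0.0648; V=1.500746+0.090728+0.064806=1.6563
k=8 src: inc=0.064806, refl=0.064806·0.818182=0.0530; V=1.591474+0.064806+0.053023=1.7093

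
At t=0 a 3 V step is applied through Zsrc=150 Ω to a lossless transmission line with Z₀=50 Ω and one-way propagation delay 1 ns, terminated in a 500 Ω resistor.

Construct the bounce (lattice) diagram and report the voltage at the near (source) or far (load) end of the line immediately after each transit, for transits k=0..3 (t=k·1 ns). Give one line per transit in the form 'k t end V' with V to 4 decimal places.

Γ_L=0.818182, Γ_S=0.500000; launch V₁=3·50/200=0.750000
k=0 src: V=0.7500
k=1 load: inc=0.750000, refl=0.750000·0.818182=0.6136; V=0.000000+0.750000+0.613636=1.3636
k=2 src: inc=0.613636, refl=0.613636·0.500000=0.3068; V=0.750000+0.613636+0.306818=1.6705
k=3 load: inc=0.306818, refl=0.306818·0.818182=0.2510; V=1.363636+0.306818+0.251033=1.9215

0 0 source 0.7500
1 1 load 1.3636
2 2 source 1.6705
3 3 load 1.9215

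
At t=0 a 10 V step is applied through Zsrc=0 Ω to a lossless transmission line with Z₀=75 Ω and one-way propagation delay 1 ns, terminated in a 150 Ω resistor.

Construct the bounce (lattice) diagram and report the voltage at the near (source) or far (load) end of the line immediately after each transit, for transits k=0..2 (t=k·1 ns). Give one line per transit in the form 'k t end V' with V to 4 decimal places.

Γ_L=0.333333, Γ_S=-1.000000; launch V₁=10·75/75=10.000000
k=0 src: V=10.0000
k=1 load: inc=10.000000, refl=10.000000·0.333333=3.3333; V=0.000000+10.000000+3.333333=13.3333
k=2 src: inc=3.333333, refl=3.333333·-1.000000=-3.3333; V=10.000000+3.333333+-3.333333=10.0000

0 0 source 10.0000
1 1 load 13.3333
2 2 source 10.0000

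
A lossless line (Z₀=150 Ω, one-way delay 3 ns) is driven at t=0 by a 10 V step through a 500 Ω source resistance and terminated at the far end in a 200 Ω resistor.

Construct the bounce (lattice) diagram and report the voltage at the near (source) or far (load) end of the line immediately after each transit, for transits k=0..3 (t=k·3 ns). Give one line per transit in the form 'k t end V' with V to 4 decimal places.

0 0 source 2.3077
1 3 load 2.6374
2 6 source 2.8149
3 9 load 2.8402

Γ_L=0.142857, Γ_S=0.538462; launch V₁=10·150/650=2.307692
k=0 src: V=2.3077
k=1 load: inc=2.307692, refl=2.307692·0.142857=0.3297; V=0.000000+2.307692+0.329670=2.6374
k=2 src: inc=0.329670, refl=0.329670·0.538462=0.1775; V=2.307692+0.329670+0.177515=2.8149
k=3 load: inc=0.177515, refl=0.177515·0.142857=0.0254; V=2.637363+0.177515+0.025359=2.8402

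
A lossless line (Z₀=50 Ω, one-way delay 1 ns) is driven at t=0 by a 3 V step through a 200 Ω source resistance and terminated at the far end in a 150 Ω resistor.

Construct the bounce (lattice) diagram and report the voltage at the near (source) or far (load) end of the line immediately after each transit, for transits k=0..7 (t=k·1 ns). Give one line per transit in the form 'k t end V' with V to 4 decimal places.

0 0 source 0.6000
1 1 load 0.9000
2 2 source 1.0800
3 3 load 1.1700
4 4 source 1.2240
5 5 load 1.2510
6 6 source 1.2672
7 7 load 1.2753

Γ_L=0.500000, Γ_S=0.600000; launch V₁=3·50/250=0.600000
k=0 src: V=0.6000
k=1 load: inc=0.600000, refl=0.600000·0.500000=0.3000; V=0.000000+0.600000+0.300000=0.9000
k=2 src: inc=0.300000, refl=0.300000·0.600000=0.1800; V=0.600000+0.300000+0.180000=1.0800
k=3 load: inc=0.180000, refl=0.180000·0.500000=0.0900; V=0.900000+0.180000+0.090000=1.1700
k=4 src: inc=0.090000, refl=0.090000·0.600000=0.0540; V=1.080000+0.090000+0.054000=1.2240
k=5 load: inc=0.054000, refl=0.054000·0.500000=0.0270; V=1.170000+0.054000+0.027000=1.2510
k=6 src: inc=0.027000, refl=0.027000·0.600000=0.0162; V=1.224000+0.027000+0.016200=1.2672
k=7 load: inc=0.016200, refl=0.016200·0.500000=0.0081; V=1.251000+0.016200+0.008100=1.2753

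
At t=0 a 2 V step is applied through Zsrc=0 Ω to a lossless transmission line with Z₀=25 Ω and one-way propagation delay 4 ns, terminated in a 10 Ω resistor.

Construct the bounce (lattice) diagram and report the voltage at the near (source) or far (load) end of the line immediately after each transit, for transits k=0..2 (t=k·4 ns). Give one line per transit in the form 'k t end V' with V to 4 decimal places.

Γ_L=-0.428571, Γ_S=-1.000000; launch V₁=2·25/25=2.000000
k=0 src: V=2.0000
k=1 load: inc=2.000000, refl=2.000000·-0.428571=-0.8571; V=0.000000+2.000000+-0.857143=1.1429
k=2 src: inc=-0.857143, refl=-0.857143·-1.000000=0.8571; V=2.000000+-0.857143+0.857143=2.0000

0 0 source 2.0000
1 4 load 1.1429
2 8 source 2.0000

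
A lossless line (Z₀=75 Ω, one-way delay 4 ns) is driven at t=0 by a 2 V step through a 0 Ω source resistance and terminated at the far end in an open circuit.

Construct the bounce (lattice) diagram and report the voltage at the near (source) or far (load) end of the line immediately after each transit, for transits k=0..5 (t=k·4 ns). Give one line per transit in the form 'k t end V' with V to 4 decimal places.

Γ_L=1.000000, Γ_S=-1.000000; launch V₁=2·75/75=2.000000
k=0 src: V=2.0000
k=1 load: inc=2.000000, refl=2.000000·1.000000=2.0000; V=0.000000+2.000000+2.000000=4.0000
k=2 src: inc=2.000000, refl=2.000000·-1.000000=-2.0000; V=2.000000+2.000000+-2.000000=2.0000
k=3 load: inc=-2.000000, refl=-2.000000·1.000000=-2.0000; V=4.000000+-2.000000+-2.000000=0.0000
k=4 src: inc=-2.000000, refl=-2.000000·-1.000000=2.0000; V=2.000000+-2.000000+2.000000=2.0000
k=5 load: inc=2.000000, refl=2.000000·1.000000=2.0000; V=0.000000+2.000000+2.000000=4.0000

0 0 source 2.0000
1 4 load 4.0000
2 8 source 2.0000
3 12 load 0.0000
4 16 source 2.0000
5 20 load 4.0000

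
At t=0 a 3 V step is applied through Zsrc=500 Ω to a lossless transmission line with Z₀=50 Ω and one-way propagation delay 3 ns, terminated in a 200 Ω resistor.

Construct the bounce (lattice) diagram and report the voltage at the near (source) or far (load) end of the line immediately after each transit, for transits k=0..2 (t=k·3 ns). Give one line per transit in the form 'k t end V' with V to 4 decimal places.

Γ_L=0.600000, Γ_S=0.818182; launch V₁=3·50/550=0.272727
k=0 src: V=0.2727
k=1 load: inc=0.272727, refl=0.272727·0.600000=0.1636; V=0.000000+0.272727+0.163636=0.4364
k=2 src: inc=0.163636, refl=0.163636·0.818182=0.1339; V=0.272727+0.163636+0.133884=0.5702

0 0 source 0.2727
1 3 load 0.4364
2 6 source 0.5702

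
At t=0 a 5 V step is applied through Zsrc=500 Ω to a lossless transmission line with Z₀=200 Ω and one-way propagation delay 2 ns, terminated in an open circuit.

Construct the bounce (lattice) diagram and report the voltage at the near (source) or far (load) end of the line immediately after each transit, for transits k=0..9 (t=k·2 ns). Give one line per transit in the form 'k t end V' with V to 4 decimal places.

0 0 source 1.4286
1 2 load 2.8571
2 4 source 3.4694
3 6 load 4.0816
4 8 source 4.3440
5 10 load 4.6064
6 12 source 4.7189
7 14 load 4.8313
8 16 source 4.8795
9 18 load 4.9277

Γ_L=1.000000, Γ_S=0.428571; launch V₁=5·200/700=1.428571
k=0 src: V=1.4286
k=1 load: inc=1.428571, refl=1.428571·1.000000=1.4286; V=0.000000+1.428571+1.428571=2.8571
k=2 src: inc=1.428571, refl=1.428571·0.428571=0.6122; V=1.428571+1.428571+0.612245=3.4694
k=3 load: inc=0.612245, refl=0.612245·1.000000=0.6122; V=2.857143+0.612245+0.612245=4.0816
k=4 src: inc=0.612245, refl=0.612245·0.428571=0.2624; V=3.469388+0.612245+0.262391=4.3440
k=5 load: inc=0.262391, refl=0.262391·1.000000=0.2624; V=4.081633+0.262391+0.262391=4.6064
k=6 src: inc=0.262391, refl=0.262391·0.428571=0.1125; V=4.344023+0.262391+0.112453=4.7189
k=7 load: inc=0.112453, refl=0.112453·1.000000=0.1125; V=4.606414+0.112453+0.112453=4.8313
k=8 src: inc=0.112453, refl=0.112453·0.428571=0.0482; V=4.718867+0.112453+0.048194=4.8795
k=9 load: inc=0.048194, refl=0.048194·1.000000=0.0482; V=4.831320+0.048194+0.048194=4.9277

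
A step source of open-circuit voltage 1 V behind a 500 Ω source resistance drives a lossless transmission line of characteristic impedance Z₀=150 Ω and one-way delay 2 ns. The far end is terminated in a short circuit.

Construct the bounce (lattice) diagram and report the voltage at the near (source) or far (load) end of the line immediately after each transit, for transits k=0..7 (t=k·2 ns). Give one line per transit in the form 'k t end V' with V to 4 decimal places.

Γ_L=-1.000000, Γ_S=0.538462; launch V₁=1·150/650=0.230769
k=0 src: V=0.2308
k=1 load: inc=0.230769, refl=0.230769·-1.000000=-0.2308; V=0.000000+0.230769+-0.230769=0.0000
k=2 src: inc=-0.230769, refl=-0.230769·0.538462=-0.1243; V=0.230769+-0.230769+-0.124260=-0.1243
k=3 load: inc=-0.124260, refl=-0.124260·-1.000000=0.1243; V=0.000000+-0.124260+0.124260=0.0000
k=4 src: inc=0.124260, refl=0.124260·0.538462=0.0669; V=-0.124260+0.124260+0.066909=0.0669
k=5 load: inc=0.066909, refl=0.066909·-1.000000=-0.0669; V=0.000000+0.066909+-0.066909=0.0000
k=6 src: inc=-0.066909, refl=-0.066909·0.538462=-0.0360; V=0.066909+-0.066909+-0.036028=-0.0360
k=7 load: inc=-0.036028, refl=-0.036028·-1.000000=0.0360; V=0.000000+-0.036028+0.036028=0.0000

0 0 source 0.2308
1 2 load 0.0000
2 4 source -0.1243
3 6 load 0.0000
4 8 source 0.0669
5 10 load 0.0000
6 12 source -0.0360
7 14 load 0.0000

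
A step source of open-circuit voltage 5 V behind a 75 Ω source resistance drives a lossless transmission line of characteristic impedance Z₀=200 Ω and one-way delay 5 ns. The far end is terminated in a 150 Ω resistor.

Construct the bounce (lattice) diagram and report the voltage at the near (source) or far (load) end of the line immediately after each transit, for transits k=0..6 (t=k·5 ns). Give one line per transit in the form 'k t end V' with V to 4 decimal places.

0 0 source 3.6364
1 5 load 3.1169
2 10 source 3.3530
3 15 load 3.3193
4 20 source 3.3346
5 25 load 3.3324
6 30 source 3.3334

Γ_L=-0.142857, Γ_S=-0.454545; launch V₁=5·200/275=3.636364
k=0 src: V=3.6364
k=1 load: inc=3.636364, refl=3.636364·-0.142857=-0.5195; V=0.000000+3.636364+-0.519481=3.1169
k=2 src: inc=-0.519481, refl=-0.519481·-0.454545=0.2361; V=3.636364+-0.519481+0.236128=3.3530
k=3 load: inc=0.236128, refl=0.236128·-0.142857=-0.0337; V=3.116883+0.236128+-0.033733=3.3193
k=4 src: inc=-0.033733, refl=-0.033733·-0.454545=0.0153; V=3.353011+-0.033733+0.015333=3.3346
k=5 load: inc=0.015333, refl=0.015333·-0.142857=-0.0022; V=3.319278+0.015333+-0.002190=3.3324
k=6 src: inc=-0.002190, refl=-0.002190·-0.454545=0.0010; V=3.334611+-0.002190+0.000996=3.3334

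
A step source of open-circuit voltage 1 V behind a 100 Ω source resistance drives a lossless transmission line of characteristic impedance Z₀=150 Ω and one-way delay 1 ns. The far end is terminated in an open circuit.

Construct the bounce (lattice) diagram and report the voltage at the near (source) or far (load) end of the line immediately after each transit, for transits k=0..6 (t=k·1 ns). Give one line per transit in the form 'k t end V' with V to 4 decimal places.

0 0 source 0.6000
1 1 load 1.2000
2 2 source 1.0800
3 3 load 0.9600
4 4 source 0.9840
5 5 load 1.0080
6 6 source 1.0032

Γ_L=1.000000, Γ_S=-0.200000; launch V₁=1·150/250=0.600000
k=0 src: V=0.6000
k=1 load: inc=0.600000, refl=0.600000·1.000000=0.6000; V=0.000000+0.600000+0.600000=1.2000
k=2 src: inc=0.600000, refl=0.600000·-0.200000=-0.1200; V=0.600000+0.600000+-0.120000=1.0800
k=3 load: inc=-0.120000, refl=-0.120000·1.000000=-0.1200; V=1.200000+-0.120000+-0.120000=0.9600
k=4 src: inc=-0.120000, refl=-0.120000·-0.200000=0.0240; V=1.080000+-0.120000+0.024000=0.9840
k=5 load: inc=0.024000, refl=0.024000·1.000000=0.0240; V=0.960000+0.024000+0.024000=1.0080
k=6 src: inc=0.024000, refl=0.024000·-0.200000=-0.0048; V=0.984000+0.024000+-0.004800=1.0032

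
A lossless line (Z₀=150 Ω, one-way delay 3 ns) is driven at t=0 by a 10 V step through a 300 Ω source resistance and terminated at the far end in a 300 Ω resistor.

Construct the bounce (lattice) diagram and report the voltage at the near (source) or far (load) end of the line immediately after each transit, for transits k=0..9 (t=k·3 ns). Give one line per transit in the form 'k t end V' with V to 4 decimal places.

Γ_L=0.333333, Γ_S=0.333333; launch V₁=10·150/450=3.333333
k=0 src: V=3.3333
k=1 load: inc=3.333333, refl=3.333333·0.333333=1.1111; V=0.000000+3.333333+1.111111=4.4444
k=2 src: inc=1.111111, refl=1.111111·0.333333=0.3704; V=3.333333+1.111111+0.370370=4.8148
k=3 load: inc=0.370370, refl=0.370370·0.333333=0.1235; V=4.444444+0.370370+0.123457=4.9383
k=4 src: inc=0.123457, refl=0.123457·0.333333=0.0412; V=4.814815+0.123457+0.041152=4.9794
k=5 load: inc=0.041152, refl=0.041152·0.333333=0.0137; V=4.938272+0.041152+0.013717=4.9931
k=6 src: inc=0.013717, refl=0.013717·0.333333=0.0046; V=4.979424+0.013717+0.004572=4.9977
k=7 load: inc=0.004572, refl=0.004572·0.333333=0.0015; V=4.993141+0.004572+0.001524=4.9992
k=8 src: inc=0.001524, refl=0.001524·0.333333=0.0005; V=4.997714+0.001524+0.000508=4.9997
k=9 load: inc=0.000508, refl=0.000508·0.333333=0.0002; V=4.999238+0.000508+0.000169=4.9999

0 0 source 3.3333
1 3 load 4.4444
2 6 source 4.8148
3 9 load 4.9383
4 12 source 4.9794
5 15 load 4.9931
6 18 source 4.9977
7 21 load 4.9992
8 24 source 4.9997
9 27 load 4.9999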